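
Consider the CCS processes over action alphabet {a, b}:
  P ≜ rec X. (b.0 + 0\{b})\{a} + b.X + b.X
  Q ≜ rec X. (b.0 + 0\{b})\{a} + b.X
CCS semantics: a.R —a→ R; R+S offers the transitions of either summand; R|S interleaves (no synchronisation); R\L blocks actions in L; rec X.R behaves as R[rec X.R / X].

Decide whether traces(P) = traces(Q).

P's transition system — 2 states:
  s0 = rec X. (b.0 + 0\{b})\{a} + b.X + b.X has moves ··b··> s0, ··b··> s1
  s1 = 0\{a} has moves (no moves)
Q's transition system — 2 states:
  t0 = rec X. (b.0 + 0\{b})\{a} + b.X has moves ··b··> t0, ··b··> t1
  t1 = 0\{a} has moves (no moves)
Coarsest stable partition (strong bisimilarity classes):
  B0 = {s0, t0}
  B1 = {s1, t1}
s0 ∈ B0, t0 ∈ B0 → same block
Bisimilar ⇒ trace-equivalent.

traces(P) = traces(Q)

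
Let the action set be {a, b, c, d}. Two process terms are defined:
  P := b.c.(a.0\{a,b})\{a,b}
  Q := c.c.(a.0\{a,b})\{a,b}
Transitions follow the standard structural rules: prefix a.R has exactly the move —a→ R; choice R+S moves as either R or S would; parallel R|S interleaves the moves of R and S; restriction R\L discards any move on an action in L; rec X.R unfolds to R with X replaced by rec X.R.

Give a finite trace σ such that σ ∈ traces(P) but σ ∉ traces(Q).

b

Reachable graph of P (3 states):
  m0 = b.c.(a.0\{a,b})\{a,b} | =b=> m1
  m1 = c.(a.0\{a,b})\{a,b} | =c=> m2
  m2 = (a.0\{a,b})\{a,b} | (no moves)
Reachable graph of Q (3 states):
  n0 = c.c.(a.0\{a,b})\{a,b} | =c=> n1
  n1 = c.(a.0\{a,b})\{a,b} | =c=> n2
  n2 = (a.0\{a,b})\{a,b} | (no moves)
Executing b from P (initial set {m0}):
  step 1 (b): {m1}
  — P admits the full trace.
Executing b from Q (initial set {n0}):
  step 1 (b): no successor for Q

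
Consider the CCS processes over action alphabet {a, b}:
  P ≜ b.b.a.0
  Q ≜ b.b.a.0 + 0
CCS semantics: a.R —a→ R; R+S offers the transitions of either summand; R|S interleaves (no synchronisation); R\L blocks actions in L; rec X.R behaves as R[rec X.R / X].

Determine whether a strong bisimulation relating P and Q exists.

P's transition system — 4 states:
  s0 = b.b.a.0 ⊢ =b=> s1
  s1 = b.a.0 ⊢ =b=> s2
  s2 = a.0 ⊢ =a=> s3
  s3 = 0 ⊢ ·
Q's transition system — 4 states:
  t0 = b.b.a.0 + 0 ⊢ =b=> t1
  t1 = b.a.0 ⊢ =b=> t2
  t2 = a.0 ⊢ =a=> t3
  t3 = 0 ⊢ ·
Coarsest stable partition (strong bisimilarity classes):
  B0 = {s0, t0}
  B1 = {s1, t1}
  B2 = {s2, t2}
  B3 = {s3, t3}
s0 ∈ B0, t0 ∈ B0 → same block

bisimilar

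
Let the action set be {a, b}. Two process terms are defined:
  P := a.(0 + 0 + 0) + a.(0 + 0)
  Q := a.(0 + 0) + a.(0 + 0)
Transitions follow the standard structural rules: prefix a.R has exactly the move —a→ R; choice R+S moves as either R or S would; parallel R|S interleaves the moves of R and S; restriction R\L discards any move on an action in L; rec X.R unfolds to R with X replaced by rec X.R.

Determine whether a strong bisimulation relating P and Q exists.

bisimilar

Reachable graph of P (3 states):
  u0 = a.(0 + 0 + 0) + a.(0 + 0) has moves --a--▸ u1, --a--▸ u2
  u1 = 0 + 0 has moves ·
  u2 = 0 + 0 + 0 has moves ·
Reachable graph of Q (2 states):
  v0 = a.(0 + 0) + a.(0 + 0) has moves --a--▸ v1
  v1 = 0 + 0 has moves ·
Bisimilarity quotient blocks:
  B0 = {u0, v0}
  B1 = {u1, u2, v1}
u0 ∈ B0, v0 ∈ B0 → same block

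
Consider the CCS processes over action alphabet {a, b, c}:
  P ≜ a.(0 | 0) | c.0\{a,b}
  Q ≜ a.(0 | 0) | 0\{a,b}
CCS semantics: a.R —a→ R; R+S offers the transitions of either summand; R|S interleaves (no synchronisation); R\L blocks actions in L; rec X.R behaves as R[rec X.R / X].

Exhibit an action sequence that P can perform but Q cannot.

Reachable graph of P (4 states):
  s0 = a.(0 | 0) | c.0\{a,b} | -a-> s1, -c-> s2
  s1 = 0 | 0 | c.0\{a,b} | -c-> s3
  s2 = a.(0 | 0) | 0\{a,b} | -a-> s3
  s3 = 0 | 0 | 0\{a,b} | ∅
Reachable graph of Q (2 states):
  t0 = a.(0 | 0) | 0\{a,b} | -a-> t1
  t1 = 0 | 0 | 0\{a,b} | ∅
Run σ = ⟨c⟩ on P: start {s0}
  after c @ step 1: {s2}
  ✓ P
Run σ = ⟨c⟩ on Q: start {t0}
  after c @ step 1: no successor for Q

c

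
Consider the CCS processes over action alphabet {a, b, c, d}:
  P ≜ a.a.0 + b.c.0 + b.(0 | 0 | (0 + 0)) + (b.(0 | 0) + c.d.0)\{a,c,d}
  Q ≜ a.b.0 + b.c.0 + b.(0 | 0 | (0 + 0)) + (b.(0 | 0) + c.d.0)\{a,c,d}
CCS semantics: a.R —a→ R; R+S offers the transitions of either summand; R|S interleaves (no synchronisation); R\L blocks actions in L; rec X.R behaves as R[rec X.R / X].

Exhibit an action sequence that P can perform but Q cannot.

P's transition system — 6 states:
  p0 = a.a.0 + b.c.0 + b.(0 | 0 | (0 + 0)) + (b.(0 | 0) + c.d.0)\{a,c,d} ⊢ —a→ p1, —b→ p2, —b→ p3, —b→ p4
  p1 = a.0 ⊢ —a→ p5
  p2 = (0 | 0)\{a,c,d} ⊢ ·
  p3 = 0 | 0 | (0 + 0) ⊢ ·
  p4 = c.0 ⊢ —c→ p5
  p5 = 0 ⊢ ·
Q's transition system — 6 states:
  q0 = a.b.0 + b.c.0 + b.(0 | 0 | (0 + 0)) + (b.(0 | 0) + c.d.0)\{a,c,d} ⊢ —a→ q1, —b→ q2, —b→ q3, —b→ q4
  q1 = b.0 ⊢ —b→ q5
  q2 = (0 | 0)\{a,c,d} ⊢ ·
  q3 = 0 | 0 | (0 + 0) ⊢ ·
  q4 = c.0 ⊢ —c→ q5
  q5 = 0 ⊢ ·
Executing aa from P (initial set {p0}):
  [1] a ⇒ {p1}
  [2] a ⇒ {p5}
  P completes σ.
Executing aa from Q (initial set {q0}):
  [1] a ⇒ {q1}
  [2] a ⇒ no successor for Q

aa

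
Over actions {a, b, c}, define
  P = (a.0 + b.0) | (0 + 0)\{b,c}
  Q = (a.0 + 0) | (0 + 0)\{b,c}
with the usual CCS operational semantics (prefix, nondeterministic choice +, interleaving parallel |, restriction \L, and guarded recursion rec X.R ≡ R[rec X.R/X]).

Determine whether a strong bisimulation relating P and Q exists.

LTS(P): 2 reachable states
  s0 = (a.0 + b.0) | (0 + 0)\{b,c} :: --a--▸ s1, --b--▸ s1
  s1 = 0 | (0 + 0)\{b,c} :: stopped
LTS(Q): 2 reachable states
  t0 = (a.0 + 0) | (0 + 0)\{b,c} :: --a--▸ t1
  t1 = 0 | (0 + 0)\{b,c} :: stopped
Bisimilarity quotient blocks:
  B0 = {s0}
  B1 = {s1, t1}
  B2 = {t0}
s0 ∈ B0, t0 ∈ B2 → different blocks

P ≁ Q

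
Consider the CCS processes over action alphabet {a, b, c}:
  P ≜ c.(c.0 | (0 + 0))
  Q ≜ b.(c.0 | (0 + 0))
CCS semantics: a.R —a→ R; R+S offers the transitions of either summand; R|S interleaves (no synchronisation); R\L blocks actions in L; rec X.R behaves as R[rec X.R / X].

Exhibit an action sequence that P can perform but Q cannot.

P's transition system — 3 states:
  s0 = c.(c.0 | (0 + 0)) ⊢ ··c··> s1
  s1 = c.0 | (0 + 0) ⊢ ··c··> s2
  s2 = 0 | (0 + 0) ⊢ ·
Q's transition system — 3 states:
  t0 = b.(c.0 | (0 + 0)) ⊢ ··b··> t1
  t1 = c.0 | (0 + 0) ⊢ ··c··> t2
  t2 = 0 | (0 + 0) ⊢ ·
Run σ = ⟨c⟩ on P: start {s0}
  [1] c ⇒ {s1}
  P completes σ.
Run σ = ⟨c⟩ on Q: start {t0}
  [1] c ⇒ ∅  — Q cannot continue

c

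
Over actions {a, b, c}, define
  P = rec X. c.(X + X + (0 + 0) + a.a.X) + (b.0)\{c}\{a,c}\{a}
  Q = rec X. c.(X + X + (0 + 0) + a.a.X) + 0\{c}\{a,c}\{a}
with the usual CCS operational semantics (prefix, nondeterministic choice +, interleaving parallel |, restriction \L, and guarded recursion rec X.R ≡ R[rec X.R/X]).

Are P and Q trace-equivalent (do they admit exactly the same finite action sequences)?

LTS(P): 4 reachable states
  m0 = rec X. c.(X + X + (0 + 0) + a.a.X) + (b.0)\{c}\{a,c}\{a} | —b→ m1, —c→ m2
  m1 = 0\{c}\{a,c}\{a} | (no moves)
  m2 = (rec X. c.(X + X + (0 + 0) + a.a.X) + (b.0)\{c}\{a,c}\{a}) + (rec X. c.(X + X + (0 + 0) + a.a.X) + (b.0)\{c}\{a,c}\{a}) + (0 + 0) + a.a.(rec X. c.(X + X + (0 + 0) + a.a.X) + (b.0)\{c}\{a,c}\{a}) | —a→ m3, —b→ m1, —c→ m2
  m3 = a.(rec X. c.(X + X + (0 + 0) + a.a.X) + (b.0)\{c}\{a,c}\{a}) | —a→ m0
LTS(Q): 3 reachable states
  n0 = rec X. c.(X + X + (0 + 0) + a.a.X) + 0\{c}\{a,c}\{a} | —c→ n1
  n1 = (rec X. c.(X + X + (0 + 0) + a.a.X) + 0\{c}\{a,c}\{a}) + (rec X. c.(X + X + (0 + 0) + a.a.X) + 0\{c}\{a,c}\{a}) + (0 + 0) + a.a.(rec X. c.(X + X + (0 + 0) + a.a.X) + 0\{c}\{a,c}\{a}) | —a→ n2, —c→ n1
  n2 = a.(rec X. c.(X + X + (0 + 0) + a.a.X) + 0\{c}\{a,c}\{a}) | —a→ n0
Run σ = ⟨b⟩ on P: start {m0}
  step 1 (b): {m1}
  P completes σ.
Run σ = ⟨b⟩ on Q: start {n0}
  step 1 (b): no successor for Q

NO — witness ⟨b⟩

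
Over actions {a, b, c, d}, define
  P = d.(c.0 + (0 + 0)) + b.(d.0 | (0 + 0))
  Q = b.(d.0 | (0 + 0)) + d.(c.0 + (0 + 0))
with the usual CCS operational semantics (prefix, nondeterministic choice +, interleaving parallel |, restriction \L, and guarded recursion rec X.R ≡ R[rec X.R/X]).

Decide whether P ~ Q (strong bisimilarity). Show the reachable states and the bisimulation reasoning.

P's transition system — 5 states:
  m0 = d.(c.0 + (0 + 0)) + b.(d.0 | (0 + 0)) has moves =b=> m1, =d=> m2
  m1 = d.0 | (0 + 0) has moves =d=> m3
  m2 = c.0 + (0 + 0) has moves =c=> m4
  m3 = 0 | (0 + 0) has moves stopped
  m4 = 0 has moves stopped
Q's transition system — 5 states:
  n0 = b.(d.0 | (0 + 0)) + d.(c.0 + (0 + 0)) has moves =b=> n1, =d=> n2
  n1 = d.0 | (0 + 0) has moves =d=> n3
  n2 = c.0 + (0 + 0) has moves =c=> n4
  n3 = 0 | (0 + 0) has moves stopped
  n4 = 0 has moves stopped
Coarsest stable partition (strong bisimilarity classes):
  B0 = {m0, n0}
  B1 = {m1, n1}
  B2 = {m3, m4, n3, n4}
  B3 = {m2, n2}
m0 ∈ B0, n0 ∈ B0 → same block

P ~ Q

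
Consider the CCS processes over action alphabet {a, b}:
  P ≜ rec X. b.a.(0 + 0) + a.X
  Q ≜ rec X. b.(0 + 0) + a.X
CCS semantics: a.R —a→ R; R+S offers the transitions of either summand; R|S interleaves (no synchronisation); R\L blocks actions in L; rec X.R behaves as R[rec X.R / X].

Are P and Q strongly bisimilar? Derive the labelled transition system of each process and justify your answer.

LTS(P): 3 reachable states
  p0 = rec X. b.a.(0 + 0) + a.X ⊢ ··a··> p0, ··b··> p1
  p1 = a.(0 + 0) ⊢ ··a··> p2
  p2 = 0 + 0 ⊢ ∅
LTS(Q): 2 reachable states
  q0 = rec X. b.(0 + 0) + a.X ⊢ ··a··> q0, ··b··> q1
  q1 = 0 + 0 ⊢ ∅
Partition-refinement fixed point:
  B0 = {p0}
  B1 = {p1}
  B2 = {p2, q1}
  B3 = {q0}
p0 ∈ B0, q0 ∈ B3 → different blocks

P ≁ Q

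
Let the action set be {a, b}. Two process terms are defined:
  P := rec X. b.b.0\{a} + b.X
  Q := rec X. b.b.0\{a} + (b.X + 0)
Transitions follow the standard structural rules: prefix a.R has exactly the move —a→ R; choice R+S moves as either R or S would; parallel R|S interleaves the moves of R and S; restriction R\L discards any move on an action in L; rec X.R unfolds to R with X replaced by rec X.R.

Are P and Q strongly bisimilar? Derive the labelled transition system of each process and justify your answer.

bisimilar

P's transition system — 3 states:
  m0 = rec X. b.b.0\{a} + b.X has moves =b=> m0, =b=> m1
  m1 = b.0\{a} has moves =b=> m2
  m2 = 0\{a} has moves ∅
Q's transition system — 3 states:
  n0 = rec X. b.b.0\{a} + (b.X + 0) has moves =b=> n0, =b=> n1
  n1 = b.0\{a} has moves =b=> n2
  n2 = 0\{a} has moves ∅
Bisimilarity quotient blocks:
  B0 = {m0, n0}
  B1 = {m1, n1}
  B2 = {m2, n2}
m0 ∈ B0, n0 ∈ B0 → same block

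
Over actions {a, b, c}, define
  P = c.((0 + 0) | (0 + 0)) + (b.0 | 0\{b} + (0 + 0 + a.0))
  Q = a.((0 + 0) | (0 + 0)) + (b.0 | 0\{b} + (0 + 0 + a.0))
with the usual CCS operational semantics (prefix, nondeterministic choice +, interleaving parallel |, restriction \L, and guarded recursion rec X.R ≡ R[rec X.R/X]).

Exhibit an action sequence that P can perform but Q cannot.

c

P's transition system — 4 states:
  p0 = c.((0 + 0) | (0 + 0)) + (b.0 | 0\{b} + (0 + 0 + a.0)) ⊢ =a=> p1, =b=> p2, =c=> p3
  p1 = 0 ⊢ stopped
  p2 = 0 | 0\{b} ⊢ stopped
  p3 = (0 + 0) | (0 + 0) ⊢ stopped
Q's transition system — 4 states:
  q0 = a.((0 + 0) | (0 + 0)) + (b.0 | 0\{b} + (0 + 0 + a.0)) ⊢ =a=> q1, =a=> q2, =b=> q3
  q1 = (0 + 0) | (0 + 0) ⊢ stopped
  q2 = 0 ⊢ stopped
  q3 = 0 | 0\{b} ⊢ stopped
Run σ = ⟨c⟩ on P: start {p0}
  [1] c ⇒ {p3}
  P completes σ.
Run σ = ⟨c⟩ on Q: start {q0}
  [1] c ⇒ ∅ (Q stuck)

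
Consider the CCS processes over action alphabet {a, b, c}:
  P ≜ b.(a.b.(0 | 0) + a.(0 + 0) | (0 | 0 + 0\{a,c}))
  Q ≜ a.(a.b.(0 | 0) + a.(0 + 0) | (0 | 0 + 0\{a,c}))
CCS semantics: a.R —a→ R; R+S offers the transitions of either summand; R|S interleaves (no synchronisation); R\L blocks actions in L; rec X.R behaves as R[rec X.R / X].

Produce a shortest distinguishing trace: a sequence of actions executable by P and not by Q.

b

Reachable graph of P (5 states):
  p0 = b.(a.b.(0 | 0) + a.(0 + 0) | (0 | 0 + 0\{a,c})) :: -b-> p1
  p1 = a.b.(0 | 0) + a.(0 + 0) | (0 | 0 + 0\{a,c}) :: -a-> p2, -a-> p3
  p2 = (0 + 0) | (0 | 0 + 0\{a,c}) :: deadlocked
  p3 = b.(0 | 0) :: -b-> p4
  p4 = 0 | 0 :: deadlocked
Reachable graph of Q (5 states):
  q0 = a.(a.b.(0 | 0) + a.(0 + 0) | (0 | 0 + 0\{a,c})) :: -a-> q1
  q1 = a.b.(0 | 0) + a.(0 + 0) | (0 | 0 + 0\{a,c}) :: -a-> q2, -a-> q3
  q2 = (0 + 0) | (0 | 0 + 0\{a,c}) :: deadlocked
  q3 = b.(0 | 0) :: -b-> q4
  q4 = 0 | 0 :: deadlocked
Trace ⟨b⟩ through P, begin at {p0}:
  after b @ step 1: {p1}
  P completes σ.
Trace ⟨b⟩ through Q, begin at {q0}:
  after b @ step 1: ∅ (Q stuck)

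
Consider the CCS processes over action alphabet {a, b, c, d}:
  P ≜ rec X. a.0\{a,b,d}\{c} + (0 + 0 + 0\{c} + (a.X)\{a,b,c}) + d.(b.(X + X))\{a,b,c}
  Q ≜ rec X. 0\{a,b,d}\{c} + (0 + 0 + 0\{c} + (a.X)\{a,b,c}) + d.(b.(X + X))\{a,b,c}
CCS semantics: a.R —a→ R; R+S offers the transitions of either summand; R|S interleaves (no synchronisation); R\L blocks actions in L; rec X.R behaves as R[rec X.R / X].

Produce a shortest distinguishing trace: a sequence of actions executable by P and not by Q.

P's transition system — 3 states:
  u0 = rec X. a.0\{a,b,d}\{c} + (0 + 0 + 0\{c} + (a.X)\{a,b,c}) + d.(b.(X + X))\{a,b,c} has moves —a→ u1, —d→ u2
  u1 = 0\{a,b,d}\{c} has moves ·
  u2 = (b.((rec X. a.0\{a,b,d}\{c} + (0 + 0 + 0\{c} + (a.X)\{a,b,c}) + d.(b.(X + X))\{a,b,c}) + (rec X. a.0\{a,b,d}\{c} + (0 + 0 + 0\{c} + (a.X)\{a,b,c}) + d.(b.(X + X))\{a,b,c})))\{a,b,c} has moves ·
Q's transition system — 2 states:
  v0 = rec X. 0\{a,b,d}\{c} + (0 + 0 + 0\{c} + (a.X)\{a,b,c}) + d.(b.(X + X))\{a,b,c} has moves —d→ v1
  v1 = (b.((rec X. 0\{a,b,d}\{c} + (0 + 0 + 0\{c} + (a.X)\{a,b,c}) + d.(b.(X + X))\{a,b,c}) + (rec X. 0\{a,b,d}\{c} + (0 + 0 + 0\{c} + (a.X)\{a,b,c}) + d.(b.(X + X))\{a,b,c})))\{a,b,c} has moves ·
Executing a from P (initial set {u0}):
  after a @ step 1: {u1}
  P completes σ.
Executing a from Q (initial set {v0}):
  after a @ step 1: ∅  — Q cannot continue

a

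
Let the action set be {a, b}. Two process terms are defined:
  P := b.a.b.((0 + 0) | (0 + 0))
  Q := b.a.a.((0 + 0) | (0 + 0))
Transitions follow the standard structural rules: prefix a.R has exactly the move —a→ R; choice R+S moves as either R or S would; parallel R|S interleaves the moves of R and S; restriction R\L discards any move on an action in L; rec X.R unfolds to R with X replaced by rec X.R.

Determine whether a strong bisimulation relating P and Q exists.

Reachable graph of P (4 states):
  m0 = b.a.b.((0 + 0) | (0 + 0)) → —b→ m1
  m1 = a.b.((0 + 0) | (0 + 0)) → —a→ m2
  m2 = b.((0 + 0) | (0 + 0)) → —b→ m3
  m3 = (0 + 0) | (0 + 0) → (no moves)
Reachable graph of Q (4 states):
  n0 = b.a.a.((0 + 0) | (0 + 0)) → —b→ n1
  n1 = a.a.((0 + 0) | (0 + 0)) → —a→ n2
  n2 = a.((0 + 0) | (0 + 0)) → —a→ n3
  n3 = (0 + 0) | (0 + 0) → (no moves)
Partition-refinement fixed point:
  B0 = {m0}
  B1 = {m1}
  B2 = {m2}
  B3 = {m3, n3}
  B4 = {n0}
  B5 = {n1}
  B6 = {n2}
m0 ∈ B0, n0 ∈ B4 → different blocks

not bisimilar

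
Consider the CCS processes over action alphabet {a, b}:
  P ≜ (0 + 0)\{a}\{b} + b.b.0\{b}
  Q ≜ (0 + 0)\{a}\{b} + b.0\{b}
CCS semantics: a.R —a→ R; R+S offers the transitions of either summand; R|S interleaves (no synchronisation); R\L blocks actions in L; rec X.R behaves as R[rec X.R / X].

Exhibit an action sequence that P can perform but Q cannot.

bb

P's transition system — 3 states:
  m0 = (0 + 0)\{a}\{b} + b.b.0\{b} ⊢ ··b··> m1
  m1 = b.0\{b} ⊢ ··b··> m2
  m2 = 0\{b} ⊢ deadlocked
Q's transition system — 2 states:
  n0 = (0 + 0)\{a}\{b} + b.0\{b} ⊢ ··b··> n1
  n1 = 0\{b} ⊢ deadlocked
Executing bb from P (initial set {m0}):
  step 1 (b): {m1}
  step 2 (b): {m2}
  P completes σ.
Executing bb from Q (initial set {n0}):
  step 1 (b): {n1}
  step 2 (b): ∅ (Q stuck)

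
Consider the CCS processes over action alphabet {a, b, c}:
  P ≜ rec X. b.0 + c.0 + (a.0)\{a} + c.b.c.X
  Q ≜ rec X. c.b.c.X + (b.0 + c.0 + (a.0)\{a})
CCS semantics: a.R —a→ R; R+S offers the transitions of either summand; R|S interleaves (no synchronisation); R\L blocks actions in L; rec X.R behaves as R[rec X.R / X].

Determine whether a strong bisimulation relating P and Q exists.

Reachable graph of P (4 states):
  s0 = rec X. b.0 + c.0 + (a.0)\{a} + c.b.c.X ⊢ -b-> s1, -c-> s1, -c-> s2
  s1 = 0 ⊢ stopped
  s2 = b.c.(rec X. b.0 + c.0 + (a.0)\{a} + c.b.c.X) ⊢ -b-> s3
  s3 = c.(rec X. b.0 + c.0 + (a.0)\{a} + c.b.c.X) ⊢ -c-> s0
Reachable graph of Q (4 states):
  t0 = rec X. c.b.c.X + (b.0 + c.0 + (a.0)\{a}) ⊢ -b-> t1, -c-> t1, -c-> t2
  t1 = 0 ⊢ stopped
  t2 = b.c.(rec X. c.b.c.X + (b.0 + c.0 + (a.0)\{a})) ⊢ -b-> t3
  t3 = c.(rec X. c.b.c.X + (b.0 + c.0 + (a.0)\{a})) ⊢ -c-> t0
Partition-refinement fixed point:
  B0 = {s0, t0}
  B1 = {s2, t2}
  B2 = {s3, t3}
  B3 = {s1, t1}
s0 ∈ B0, t0 ∈ B0 → same block

P ~ Q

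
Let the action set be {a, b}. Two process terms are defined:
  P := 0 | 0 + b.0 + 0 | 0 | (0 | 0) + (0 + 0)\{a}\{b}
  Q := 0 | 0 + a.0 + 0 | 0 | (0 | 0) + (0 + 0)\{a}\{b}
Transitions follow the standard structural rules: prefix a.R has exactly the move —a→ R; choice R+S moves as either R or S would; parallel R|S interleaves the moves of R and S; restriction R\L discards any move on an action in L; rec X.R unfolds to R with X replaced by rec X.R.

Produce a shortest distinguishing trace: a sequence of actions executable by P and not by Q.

b

Reachable graph of P (2 states):
  m0 = 0 | 0 + b.0 + 0 | 0 | (0 | 0) + (0 + 0)\{a}\{b} ⊢ —b→ m1
  m1 = 0 ⊢ (no moves)
Reachable graph of Q (2 states):
  n0 = 0 | 0 + a.0 + 0 | 0 | (0 | 0) + (0 + 0)\{a}\{b} ⊢ —a→ n1
  n1 = 0 ⊢ (no moves)
Trace ⟨b⟩ through P, begin at {m0}:
  after b @ step 1: {m1}
  — P admits the full trace.
Trace ⟨b⟩ through Q, begin at {n0}:
  after b @ step 1: ∅ (Q stuck)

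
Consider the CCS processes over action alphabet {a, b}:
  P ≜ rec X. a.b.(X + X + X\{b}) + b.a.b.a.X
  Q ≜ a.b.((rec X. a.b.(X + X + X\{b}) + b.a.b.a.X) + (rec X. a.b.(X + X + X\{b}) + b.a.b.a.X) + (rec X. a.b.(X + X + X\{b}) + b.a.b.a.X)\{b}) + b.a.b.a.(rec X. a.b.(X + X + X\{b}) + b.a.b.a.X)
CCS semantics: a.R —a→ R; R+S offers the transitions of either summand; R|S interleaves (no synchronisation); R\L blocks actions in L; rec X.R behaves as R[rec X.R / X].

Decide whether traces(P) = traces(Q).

YES

LTS(P): 7 reachable states
  s0 = rec X. a.b.(X + X + X\{b}) + b.a.b.a.X :: —a→ s1, —b→ s2
  s1 = b.((rec X. a.b.(X + X + X\{b}) + b.a.b.a.X) + (rec X. a.b.(X + X + X\{b}) + b.a.b.a.X) + (rec X. a.b.(X + X + X\{b}) + b.a.b.a.X)\{b}) :: —b→ s3
  s2 = a.b.a.(rec X. a.b.(X + X + X\{b}) + b.a.b.a.X) :: —a→ s4
  s3 = (rec X. a.b.(X + X + X\{b}) + b.a.b.a.X) + (rec X. a.b.(X + X + X\{b}) + b.a.b.a.X) + (rec X. a.b.(X + X + X\{b}) + b.a.b.a.X)\{b} :: —a→ s1, —a→ s5, —b→ s2
  s4 = b.a.(rec X. a.b.(X + X + X\{b}) + b.a.b.a.X) :: —b→ s6
  s5 = (b.((rec X. a.b.(X + X + X\{b}) + b.a.b.a.X) + (rec X. a.b.(X + X + X\{b}) + b.a.b.a.X) + (rec X. a.b.(X + X + X\{b}) + b.a.b.a.X)\{b}))\{b} :: ·
  s6 = a.(rec X. a.b.(X + X + X\{b}) + b.a.b.a.X) :: —a→ s0
LTS(Q): 8 reachable states
  t0 = a.b.((rec X. a.b.(X + X + X\{b}) + b.a.b.a.X) + (rec X. a.b.(X + X + X\{b}) + b.a.b.a.X) + (rec X. a.b.(X + X + X\{b}) + b.a.b.a.X)\{b}) + b.a.b.a.(rec X. a.b.(X + X + X\{b}) + b.a.b.a.X) :: —a→ t1, —b→ t2
  t1 = b.((rec X. a.b.(X + X + X\{b}) + b.a.b.a.X) + (rec X. a.b.(X + X + X\{b}) + b.a.b.a.X) + (rec X. a.b.(X + X + X\{b}) + b.a.b.a.X)\{b}) :: —b→ t3
  t2 = a.b.a.(rec X. a.b.(X + X + X\{b}) + b.a.b.a.X) :: —a→ t4
  t3 = (rec X. a.b.(X + X + X\{b}) + b.a.b.a.X) + (rec X. a.b.(X + X + X\{b}) + b.a.b.a.X) + (rec X. a.b.(X + X + X\{b}) + b.a.b.a.X)\{b} :: —a→ t1, —a→ t5, —b→ t2
  t4 = b.a.(rec X. a.b.(X + X + X\{b}) + b.a.b.a.X) :: —b→ t6
  t5 = (b.((rec X. a.b.(X + X + X\{b}) + b.a.b.a.X) + (rec X. a.b.(X + X + X\{b}) + b.a.b.a.X) + (rec X. a.b.(X + X + X\{b}) + b.a.b.a.X)\{b}))\{b} :: ·
  t6 = a.(rec X. a.b.(X + X + X\{b}) + b.a.b.a.X) :: —a→ t7
  t7 = rec X. a.b.(X + X + X\{b}) + b.a.b.a.X :: —a→ t1, —b→ t2
Partition-refinement fixed point:
  B0 = {s0, t0, t7}
  B1 = {s1, t1}
  B2 = {s3, t3}
  B3 = {s5, t5}
  B4 = {s2, t2}
  B5 = {s4, t4}
  B6 = {s6, t6}
s0 ∈ B0, t0 ∈ B0 → same block
Bisimilar ⇒ trace-equivalent.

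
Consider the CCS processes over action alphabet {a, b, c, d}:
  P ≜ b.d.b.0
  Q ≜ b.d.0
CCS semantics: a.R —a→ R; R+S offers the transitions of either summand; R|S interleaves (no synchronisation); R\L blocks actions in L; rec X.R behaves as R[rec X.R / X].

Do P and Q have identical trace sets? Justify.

P's transition system — 4 states:
  m0 = b.d.b.0 has moves =b=> m1
  m1 = d.b.0 has moves =d=> m2
  m2 = b.0 has moves =b=> m3
  m3 = 0 has moves (no moves)
Q's transition system — 3 states:
  n0 = b.d.0 has moves =b=> n1
  n1 = d.0 has moves =d=> n2
  n2 = 0 has moves (no moves)
Executing bdb from P (initial set {m0}):
  step 1 (b): {m1}
  step 2 (d): {m2}
  step 3 (b): {m3}
  — P admits the full trace.
Executing bdb from Q (initial set {n0}):
  step 1 (b): {n1}
  step 2 (d): {n2}
  step 3 (b): no successor for Q

traces(P) ≠ traces(Q) — witness ⟨bdb⟩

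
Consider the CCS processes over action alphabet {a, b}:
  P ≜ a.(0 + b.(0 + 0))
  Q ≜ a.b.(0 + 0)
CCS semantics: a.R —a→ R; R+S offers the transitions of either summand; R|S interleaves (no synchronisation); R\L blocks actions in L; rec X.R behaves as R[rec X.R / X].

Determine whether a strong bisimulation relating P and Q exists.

P's transition system — 3 states:
  p0 = a.(0 + b.(0 + 0)) :: --a--▸ p1
  p1 = 0 + b.(0 + 0) :: --b--▸ p2
  p2 = 0 + 0 :: ∅
Q's transition system — 3 states:
  q0 = a.b.(0 + 0) :: --a--▸ q1
  q1 = b.(0 + 0) :: --b--▸ q2
  q2 = 0 + 0 :: ∅
Coarsest stable partition (strong bisimilarity classes):
  B0 = {p0, q0}
  B1 = {p1, q1}
  B2 = {p2, q2}
p0 ∈ B0, q0 ∈ B0 → same block

bisimilar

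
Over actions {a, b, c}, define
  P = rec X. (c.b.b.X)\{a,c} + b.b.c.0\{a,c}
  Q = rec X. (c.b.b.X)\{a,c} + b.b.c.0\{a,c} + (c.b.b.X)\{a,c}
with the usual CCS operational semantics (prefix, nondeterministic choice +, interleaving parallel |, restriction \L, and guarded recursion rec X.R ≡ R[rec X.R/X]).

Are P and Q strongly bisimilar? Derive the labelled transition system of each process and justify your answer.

P ~ Q

LTS(P): 4 reachable states
  s0 = rec X. (c.b.b.X)\{a,c} + b.b.c.0\{a,c} | --b--▸ s1
  s1 = b.c.0\{a,c} | --b--▸ s2
  s2 = c.0\{a,c} | --c--▸ s3
  s3 = 0\{a,c} | deadlocked
LTS(Q): 4 reachable states
  t0 = rec X. (c.b.b.X)\{a,c} + b.b.c.0\{a,c} + (c.b.b.X)\{a,c} | --b--▸ t1
  t1 = b.c.0\{a,c} | --b--▸ t2
  t2 = c.0\{a,c} | --c--▸ t3
  t3 = 0\{a,c} | deadlocked
Partition-refinement fixed point:
  B0 = {s0, t0}
  B1 = {s1, t1}
  B2 = {s2, t2}
  B3 = {s3, t3}
s0 ∈ B0, t0 ∈ B0 → same block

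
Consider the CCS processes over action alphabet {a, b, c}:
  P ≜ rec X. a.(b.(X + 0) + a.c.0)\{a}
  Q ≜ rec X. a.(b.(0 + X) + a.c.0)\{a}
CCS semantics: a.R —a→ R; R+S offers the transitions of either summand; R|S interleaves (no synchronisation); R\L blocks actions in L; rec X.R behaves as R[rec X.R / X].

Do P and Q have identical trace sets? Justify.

trace-equivalent

LTS(P): 3 reachable states
  s0 = rec X. a.(b.(X + 0) + a.c.0)\{a} ⊢ —a→ s1
  s1 = (b.((rec X. a.(b.(X + 0) + a.c.0)\{a}) + 0) + a.c.0)\{a} ⊢ —b→ s2
  s2 = ((rec X. a.(b.(X + 0) + a.c.0)\{a}) + 0)\{a} ⊢ deadlocked
LTS(Q): 3 reachable states
  t0 = rec X. a.(b.(0 + X) + a.c.0)\{a} ⊢ —a→ t1
  t1 = (b.(0 + (rec X. a.(b.(0 + X) + a.c.0)\{a})) + a.c.0)\{a} ⊢ —b→ t2
  t2 = (0 + (rec X. a.(b.(0 + X) + a.c.0)\{a}))\{a} ⊢ deadlocked
Bisimilarity quotient blocks:
  B0 = {s0, t0}
  B1 = {s1, t1}
  B2 = {s2, t2}
s0 ∈ B0, t0 ∈ B0 → same block
Bisimilar ⇒ trace-equivalent.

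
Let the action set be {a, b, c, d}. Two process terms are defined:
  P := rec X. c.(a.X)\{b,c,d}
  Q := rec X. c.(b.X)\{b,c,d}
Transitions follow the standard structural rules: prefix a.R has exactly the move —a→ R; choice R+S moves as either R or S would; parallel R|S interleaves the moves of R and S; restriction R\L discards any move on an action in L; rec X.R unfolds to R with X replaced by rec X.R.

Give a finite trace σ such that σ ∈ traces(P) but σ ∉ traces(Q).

Reachable graph of P (3 states):
  p0 = rec X. c.(a.X)\{b,c,d} → ··c··> p1
  p1 = (a.(rec X. c.(a.X)\{b,c,d}))\{b,c,d} → ··a··> p2
  p2 = (rec X. c.(a.X)\{b,c,d})\{b,c,d} → ∅
Reachable graph of Q (2 states):
  q0 = rec X. c.(b.X)\{b,c,d} → ··c··> q1
  q1 = (b.(rec X. c.(b.X)\{b,c,d}))\{b,c,d} → ∅
Trace ⟨ca⟩ through P, begin at {p0}:
  [1] c ⇒ {p1}
  [2] a ⇒ {p2}
  ✓ P
Trace ⟨ca⟩ through Q, begin at {q0}:
  [1] c ⇒ {q1}
  [2] a ⇒ ∅  — Q cannot continue

ca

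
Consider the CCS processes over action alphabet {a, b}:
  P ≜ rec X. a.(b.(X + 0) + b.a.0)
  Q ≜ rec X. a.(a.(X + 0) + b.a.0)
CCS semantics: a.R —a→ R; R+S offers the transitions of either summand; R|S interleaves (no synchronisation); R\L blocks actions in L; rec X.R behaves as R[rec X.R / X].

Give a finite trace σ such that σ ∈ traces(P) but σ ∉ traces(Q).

Reachable graph of P (5 states):
  s0 = rec X. a.(b.(X + 0) + b.a.0) → --a--▸ s1
  s1 = b.((rec X. a.(b.(X + 0) + b.a.0)) + 0) + b.a.0 → --b--▸ s2, --b--▸ s3
  s2 = (rec X. a.(b.(X + 0) + b.a.0)) + 0 → --a--▸ s1
  s3 = a.0 → --a--▸ s4
  s4 = 0 → ∅
Reachable graph of Q (5 states):
  t0 = rec X. a.(a.(X + 0) + b.a.0) → --a--▸ t1
  t1 = a.((rec X. a.(a.(X + 0) + b.a.0)) + 0) + b.a.0 → --a--▸ t2, --b--▸ t3
  t2 = (rec X. a.(a.(X + 0) + b.a.0)) + 0 → --a--▸ t1
  t3 = a.0 → --a--▸ t4
  t4 = 0 → ∅
Trace ⟨abab⟩ through P, begin at {s0}:
  after a @ step 1: {s1}
  after b @ step 2: {s2, s3}
  after a @ step 3: {s1, s4}
  after b @ step 4: {s2, s3}
  ✓ P
Trace ⟨abab⟩ through Q, begin at {t0}:
  after a @ step 1: {t1}
  after b @ step 2: {t3}
  after a @ step 3: {t4}
  after b @ step 4: ∅  — Q cannot continue

abab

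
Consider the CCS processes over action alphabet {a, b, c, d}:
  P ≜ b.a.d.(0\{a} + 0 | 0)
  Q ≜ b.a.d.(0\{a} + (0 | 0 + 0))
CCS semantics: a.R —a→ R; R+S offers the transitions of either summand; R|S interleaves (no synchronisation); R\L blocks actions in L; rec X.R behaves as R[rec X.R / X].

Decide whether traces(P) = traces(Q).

LTS(P): 4 reachable states
  p0 = b.a.d.(0\{a} + 0 | 0) :: -b-> p1
  p1 = a.d.(0\{a} + 0 | 0) :: -a-> p2
  p2 = d.(0\{a} + 0 | 0) :: -d-> p3
  p3 = 0\{a} + 0 | 0 :: stopped
LTS(Q): 4 reachable states
  q0 = b.a.d.(0\{a} + (0 | 0 + 0)) :: -b-> q1
  q1 = a.d.(0\{a} + (0 | 0 + 0)) :: -a-> q2
  q2 = d.(0\{a} + (0 | 0 + 0)) :: -d-> q3
  q3 = 0\{a} + (0 | 0 + 0) :: stopped
Bisimilarity quotient blocks:
  B0 = {p0, q0}
  B1 = {p1, q1}
  B2 = {p2, q2}
  B3 = {p3, q3}
p0 ∈ B0, q0 ∈ B0 → same block
Bisimilar ⇒ trace-equivalent.

trace-equivalent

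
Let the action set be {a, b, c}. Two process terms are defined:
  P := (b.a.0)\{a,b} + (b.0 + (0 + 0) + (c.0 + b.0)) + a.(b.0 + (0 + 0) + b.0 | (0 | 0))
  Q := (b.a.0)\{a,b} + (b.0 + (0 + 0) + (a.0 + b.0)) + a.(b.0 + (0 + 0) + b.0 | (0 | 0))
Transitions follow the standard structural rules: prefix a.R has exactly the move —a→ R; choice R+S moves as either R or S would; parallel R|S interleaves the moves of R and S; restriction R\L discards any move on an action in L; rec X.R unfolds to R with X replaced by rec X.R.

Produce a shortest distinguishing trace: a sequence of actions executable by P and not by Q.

c

Reachable graph of P (4 states):
  p0 = (b.a.0)\{a,b} + (b.0 + (0 + 0) + (c.0 + b.0)) + a.(b.0 + (0 + 0) + b.0 | (0 | 0)) | ··a··> p1, ··b··> p2, ··c··> p2
  p1 = b.0 + (0 + 0) + b.0 | (0 | 0) | ··b··> p2, ··b··> p3
  p2 = 0 | stopped
  p3 = 0 | (0 | 0) | stopped
Reachable graph of Q (4 states):
  q0 = (b.a.0)\{a,b} + (b.0 + (0 + 0) + (a.0 + b.0)) + a.(b.0 + (0 + 0) + b.0 | (0 | 0)) | ··a··> q1, ··a··> q2, ··b··> q1
  q1 = 0 | stopped
  q2 = b.0 + (0 + 0) + b.0 | (0 | 0) | ··b··> q1, ··b··> q3
  q3 = 0 | (0 | 0) | stopped
Executing c from P (initial set {p0}):
  after c @ step 1: {p2}
  ✓ P
Executing c from Q (initial set {q0}):
  after c @ step 1: ∅  — Q cannot continue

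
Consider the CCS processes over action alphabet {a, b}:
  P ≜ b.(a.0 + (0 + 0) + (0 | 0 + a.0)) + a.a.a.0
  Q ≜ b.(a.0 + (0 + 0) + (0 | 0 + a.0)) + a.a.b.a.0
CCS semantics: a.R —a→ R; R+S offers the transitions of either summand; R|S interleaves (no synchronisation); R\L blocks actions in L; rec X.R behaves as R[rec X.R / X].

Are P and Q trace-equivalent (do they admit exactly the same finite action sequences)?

NO — witness ⟨aaa⟩

P's transition system — 5 states:
  p0 = b.(a.0 + (0 + 0) + (0 | 0 + a.0)) + a.a.a.0 has moves -a-> p1, -b-> p2
  p1 = a.a.0 has moves -a-> p3
  p2 = a.0 + (0 + 0) + (0 | 0 + a.0) has moves -a-> p4
  p3 = a.0 has moves -a-> p4
  p4 = 0 has moves stopped
Q's transition system — 6 states:
  q0 = b.(a.0 + (0 + 0) + (0 | 0 + a.0)) + a.a.b.a.0 has moves -a-> q1, -b-> q2
  q1 = a.b.a.0 has moves -a-> q3
  q2 = a.0 + (0 + 0) + (0 | 0 + a.0) has moves -a-> q4
  q3 = b.a.0 has moves -b-> q5
  q4 = 0 has moves stopped
  q5 = a.0 has moves -a-> q4
Executing aaa from P (initial set {p0}):
  [1] a ⇒ {p1}
  [2] a ⇒ {p3}
  [3] a ⇒ {p4}
  ✓ P
Executing aaa from Q (initial set {q0}):
  [1] a ⇒ {q1}
  [2] a ⇒ {q3}
  [3] a ⇒ ∅ (Q stuck)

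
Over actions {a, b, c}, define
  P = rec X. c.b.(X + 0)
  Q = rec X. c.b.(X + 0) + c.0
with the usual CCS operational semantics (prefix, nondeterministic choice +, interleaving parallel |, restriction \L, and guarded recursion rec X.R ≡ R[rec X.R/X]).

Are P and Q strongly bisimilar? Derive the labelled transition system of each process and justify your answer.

P ≁ Q

LTS(P): 3 reachable states
  m0 = rec X. c.b.(X + 0) :: —c→ m1
  m1 = b.((rec X. c.b.(X + 0)) + 0) :: —b→ m2
  m2 = (rec X. c.b.(X + 0)) + 0 :: —c→ m1
LTS(Q): 4 reachable states
  n0 = rec X. c.b.(X + 0) + c.0 :: —c→ n1, —c→ n2
  n1 = 0 :: ·
  n2 = b.((rec X. c.b.(X + 0) + c.0) + 0) :: —b→ n3
  n3 = (rec X. c.b.(X + 0) + c.0) + 0 :: —c→ n1, —c→ n2
Coarsest stable partition (strong bisimilarity classes):
  B0 = {m0, m2}
  B1 = {m1}
  B2 = {n0, n3}
  B3 = {n2}
  B4 = {n1}
m0 ∈ B0, n0 ∈ B2 → different blocks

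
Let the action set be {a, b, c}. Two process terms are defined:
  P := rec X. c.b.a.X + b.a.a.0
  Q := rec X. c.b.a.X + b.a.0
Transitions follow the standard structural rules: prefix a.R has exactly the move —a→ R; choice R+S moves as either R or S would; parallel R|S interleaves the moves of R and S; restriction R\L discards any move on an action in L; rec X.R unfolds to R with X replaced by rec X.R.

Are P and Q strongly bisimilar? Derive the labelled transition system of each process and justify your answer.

P ≁ Q

Reachable graph of P (6 states):
  s0 = rec X. c.b.a.X + b.a.a.0 ⊢ -b-> s1, -c-> s2
  s1 = a.a.0 ⊢ -a-> s3
  s2 = b.a.(rec X. c.b.a.X + b.a.a.0) ⊢ -b-> s4
  s3 = a.0 ⊢ -a-> s5
  s4 = a.(rec X. c.b.a.X + b.a.a.0) ⊢ -a-> s0
  s5 = 0 ⊢ ·
Reachable graph of Q (5 states):
  t0 = rec X. c.b.a.X + b.a.0 ⊢ -b-> t1, -c-> t2
  t1 = a.0 ⊢ -a-> t3
  t2 = b.a.(rec X. c.b.a.X + b.a.0) ⊢ -b-> t4
  t3 = 0 ⊢ ·
  t4 = a.(rec X. c.b.a.X + b.a.0) ⊢ -a-> t0
Bisimilarity quotient blocks:
  B0 = {s0}
  B1 = {s2}
  B2 = {s4}
  B3 = {s1}
  B4 = {s3, t1}
  B5 = {s5, t3}
  B6 = {t0}
  B7 = {t2}
  B8 = {t4}
s0 ∈ B0, t0 ∈ B6 → different blocks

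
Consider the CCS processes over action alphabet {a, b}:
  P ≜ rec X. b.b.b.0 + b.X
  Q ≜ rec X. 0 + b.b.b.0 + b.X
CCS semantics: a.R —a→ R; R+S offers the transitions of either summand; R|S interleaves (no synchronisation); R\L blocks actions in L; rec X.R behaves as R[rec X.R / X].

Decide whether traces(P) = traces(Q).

P's transition system — 4 states:
  p0 = rec X. b.b.b.0 + b.X ⊢ --b--▸ p0, --b--▸ p1
  p1 = b.b.0 ⊢ --b--▸ p2
  p2 = b.0 ⊢ --b--▸ p3
  p3 = 0 ⊢ ·
Q's transition system — 4 states:
  q0 = rec X. 0 + b.b.b.0 + b.X ⊢ --b--▸ q0, --b--▸ q1
  q1 = b.b.0 ⊢ --b--▸ q2
  q2 = b.0 ⊢ --b--▸ q3
  q3 = 0 ⊢ ·
Bisimilarity quotient blocks:
  B0 = {p0, q0}
  B1 = {p1, q1}
  B2 = {p2, q2}
  B3 = {p3, q3}
p0 ∈ B0, q0 ∈ B0 → same block
Bisimilar ⇒ trace-equivalent.

YES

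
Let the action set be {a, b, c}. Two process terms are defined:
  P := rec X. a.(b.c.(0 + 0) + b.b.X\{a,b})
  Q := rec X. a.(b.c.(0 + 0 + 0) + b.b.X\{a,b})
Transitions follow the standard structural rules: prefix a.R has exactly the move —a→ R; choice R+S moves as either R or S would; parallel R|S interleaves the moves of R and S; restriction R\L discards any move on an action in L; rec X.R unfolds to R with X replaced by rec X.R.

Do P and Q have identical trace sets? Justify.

Reachable graph of P (6 states):
  u0 = rec X. a.(b.c.(0 + 0) + b.b.X\{a,b}) | -a-> u1
  u1 = b.c.(0 + 0) + b.b.(rec X. a.(b.c.(0 + 0) + b.b.X\{a,b}))\{a,b} | -b-> u2, -b-> u3
  u2 = b.(rec X. a.(b.c.(0 + 0) + b.b.X\{a,b}))\{a,b} | -b-> u4
  u3 = c.(0 + 0) | -c-> u5
  u4 = (rec X. a.(b.c.(0 + 0) + b.b.X\{a,b}))\{a,b} | (no moves)
  u5 = 0 + 0 | (no moves)
Reachable graph of Q (6 states):
  v0 = rec X. a.(b.c.(0 + 0 + 0) + b.b.X\{a,b}) | -a-> v1
  v1 = b.c.(0 + 0 + 0) + b.b.(rec X. a.(b.c.(0 + 0 + 0) + b.b.X\{a,b}))\{a,b} | -b-> v2, -b-> v3
  v2 = b.(rec X. a.(b.c.(0 + 0 + 0) + b.b.X\{a,b}))\{a,b} | -b-> v4
  v3 = c.(0 + 0 + 0) | -c-> v5
  v4 = (rec X. a.(b.c.(0 + 0 + 0) + b.b.X\{a,b}))\{a,b} | (no moves)
  v5 = 0 + 0 + 0 | (no moves)
Partition-refinement fixed point:
  B0 = {u0, v0}
  B1 = {u1, v1}
  B2 = {u2, v2}
  B3 = {u4, u5, v4, v5}
  B4 = {u3, v3}
u0 ∈ B0, v0 ∈ B0 → same block
Bisimilar ⇒ trace-equivalent.

traces(P) = traces(Q)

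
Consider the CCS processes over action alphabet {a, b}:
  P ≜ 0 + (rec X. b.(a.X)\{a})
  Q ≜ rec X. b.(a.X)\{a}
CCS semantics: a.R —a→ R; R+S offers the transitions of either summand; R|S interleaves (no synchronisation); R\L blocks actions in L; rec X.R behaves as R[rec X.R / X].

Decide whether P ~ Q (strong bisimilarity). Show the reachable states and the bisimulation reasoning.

P ~ Q

LTS(P): 2 reachable states
  p0 = 0 + (rec X. b.(a.X)\{a}) | -b-> p1
  p1 = (a.(rec X. b.(a.X)\{a}))\{a} | ·
LTS(Q): 2 reachable states
  q0 = rec X. b.(a.X)\{a} | -b-> q1
  q1 = (a.(rec X. b.(a.X)\{a}))\{a} | ·
Partition-refinement fixed point:
  B0 = {p0, q0}
  B1 = {p1, q1}
p0 ∈ B0, q0 ∈ B0 → same block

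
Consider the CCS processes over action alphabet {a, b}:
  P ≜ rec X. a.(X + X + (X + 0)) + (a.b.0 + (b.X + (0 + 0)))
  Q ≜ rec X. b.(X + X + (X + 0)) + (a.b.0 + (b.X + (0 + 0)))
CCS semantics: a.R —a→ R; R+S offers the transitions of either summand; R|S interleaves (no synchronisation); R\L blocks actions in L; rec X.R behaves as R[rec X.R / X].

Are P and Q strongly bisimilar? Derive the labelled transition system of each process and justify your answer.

not bisimilar

Reachable graph of P (4 states):
  s0 = rec X. a.(X + X + (X + 0)) + (a.b.0 + (b.X + (0 + 0))) ⊢ ··a··> s1, ··a··> s2, ··b··> s0
  s1 = (rec X. a.(X + X + (X + 0)) + (a.b.0 + (b.X + (0 + 0)))) + (rec X. a.(X + X + (X + 0)) + (a.b.0 + (b.X + (0 + 0)))) + ((rec X. a.(X + X + (X + 0)) + (a.b.0 + (b.X + (0 + 0)))) + 0) ⊢ ··a··> s1, ··a··> s2, ··b··> s0
  s2 = b.0 ⊢ ··b··> s3
  s3 = 0 ⊢ deadlocked
Reachable graph of Q (4 states):
  t0 = rec X. b.(X + X + (X + 0)) + (a.b.0 + (b.X + (0 + 0))) ⊢ ··a··> t1, ··b··> t0, ··b··> t2
  t1 = b.0 ⊢ ··b··> t3
  t2 = (rec X. b.(X + X + (X + 0)) + (a.b.0 + (b.X + (0 + 0)))) + (rec X. b.(X + X + (X + 0)) + (a.b.0 + (b.X + (0 + 0)))) + ((rec X. b.(X + X + (X + 0)) + (a.b.0 + (b.X + (0 + 0)))) + 0) ⊢ ··a··> t1, ··b··> t0, ··b··> t2
  t3 = 0 ⊢ deadlocked
Bisimilarity quotient blocks:
  B0 = {s0, s1}
  B1 = {s2, t1}
  B2 = {s3, t3}
  B3 = {t0, t2}
s0 ∈ B0, t0 ∈ B3 → different blocks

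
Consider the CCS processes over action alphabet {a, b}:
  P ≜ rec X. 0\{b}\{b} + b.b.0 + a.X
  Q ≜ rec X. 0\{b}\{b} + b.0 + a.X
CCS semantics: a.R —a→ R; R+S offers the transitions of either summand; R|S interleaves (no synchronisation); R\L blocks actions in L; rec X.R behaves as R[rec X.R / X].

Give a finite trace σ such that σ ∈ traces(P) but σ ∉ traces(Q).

LTS(P): 3 reachable states
  s0 = rec X. 0\{b}\{b} + b.b.0 + a.X has moves ··a··> s0, ··b··> s1
  s1 = b.0 has moves ··b··> s2
  s2 = 0 has moves ·
LTS(Q): 2 reachable states
  t0 = rec X. 0\{b}\{b} + b.0 + a.X has moves ··a··> t0, ··b··> t1
  t1 = 0 has moves ·
Run σ = ⟨bb⟩ on P: start {s0}
  [1] b ⇒ {s1}
  [2] b ⇒ {s2}
  — P admits the full trace.
Run σ = ⟨bb⟩ on Q: start {t0}
  [1] b ⇒ {t1}
  [2] b ⇒ ∅ (Q stuck)

bb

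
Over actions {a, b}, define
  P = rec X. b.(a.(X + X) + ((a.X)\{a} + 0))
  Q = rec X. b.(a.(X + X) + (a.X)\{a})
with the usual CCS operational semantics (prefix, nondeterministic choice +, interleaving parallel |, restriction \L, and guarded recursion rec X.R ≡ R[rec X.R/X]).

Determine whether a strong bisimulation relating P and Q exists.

P ~ Q

Reachable graph of P (3 states):
  s0 = rec X. b.(a.(X + X) + ((a.X)\{a} + 0)) ⊢ ··b··> s1
  s1 = a.((rec X. b.(a.(X + X) + ((a.X)\{a} + 0))) + (rec X. b.(a.(X + X) + ((a.X)\{a} + 0)))) + ((a.(rec X. b.(a.(X + X) + ((a.X)\{a} + 0))))\{a} + 0) ⊢ ··a··> s2
  s2 = (rec X. b.(a.(X + X) + ((a.X)\{a} + 0))) + (rec X. b.(a.(X + X) + ((a.X)\{a} + 0))) ⊢ ··b··> s1
Reachable graph of Q (3 states):
  t0 = rec X. b.(a.(X + X) + (a.X)\{a}) ⊢ ··b··> t1
  t1 = a.((rec X. b.(a.(X + X) + (a.X)\{a})) + (rec X. b.(a.(X + X) + (a.X)\{a}))) + (a.(rec X. b.(a.(X + X) + (a.X)\{a})))\{a} ⊢ ··a··> t2
  t2 = (rec X. b.(a.(X + X) + (a.X)\{a})) + (rec X. b.(a.(X + X) + (a.X)\{a})) ⊢ ··b··> t1
Partition-refinement fixed point:
  B0 = {s0, s2, t0, t2}
  B1 = {s1, t1}
s0 ∈ B0, t0 ∈ B0 → same block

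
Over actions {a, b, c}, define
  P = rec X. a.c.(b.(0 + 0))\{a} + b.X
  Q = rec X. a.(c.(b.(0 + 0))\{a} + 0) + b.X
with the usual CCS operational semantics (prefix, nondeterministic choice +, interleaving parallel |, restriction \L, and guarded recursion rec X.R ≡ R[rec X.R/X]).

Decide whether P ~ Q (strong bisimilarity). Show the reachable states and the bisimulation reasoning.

P's transition system — 4 states:
  m0 = rec X. a.c.(b.(0 + 0))\{a} + b.X → =a=> m1, =b=> m0
  m1 = c.(b.(0 + 0))\{a} → =c=> m2
  m2 = (b.(0 + 0))\{a} → =b=> m3
  m3 = (0 + 0)\{a} → deadlocked
Q's transition system — 4 states:
  n0 = rec X. a.(c.(b.(0 + 0))\{a} + 0) + b.X → =a=> n1, =b=> n0
  n1 = c.(b.(0 + 0))\{a} + 0 → =c=> n2
  n2 = (b.(0 + 0))\{a} → =b=> n3
  n3 = (0 + 0)\{a} → deadlocked
Bisimilarity quotient blocks:
  B0 = {m0, n0}
  B1 = {m1, n1}
  B2 = {m2, n2}
  B3 = {m3, n3}
m0 ∈ B0, n0 ∈ B0 → same block

bisimilar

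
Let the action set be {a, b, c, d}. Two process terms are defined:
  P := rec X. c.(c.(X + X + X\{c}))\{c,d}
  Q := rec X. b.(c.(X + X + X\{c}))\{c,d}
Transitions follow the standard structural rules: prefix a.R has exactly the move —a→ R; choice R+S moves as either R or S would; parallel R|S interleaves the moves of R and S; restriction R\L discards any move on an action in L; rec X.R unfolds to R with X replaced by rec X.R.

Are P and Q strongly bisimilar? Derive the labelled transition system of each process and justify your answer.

P's transition system — 2 states:
  s0 = rec X. c.(c.(X + X + X\{c}))\{c,d} | =c=> s1
  s1 = (c.((rec X. c.(c.(X + X + X\{c}))\{c,d}) + (rec X. c.(c.(X + X + X\{c}))\{c,d}) + (rec X. c.(c.(X + X + X\{c}))\{c,d})\{c}))\{c,d} | deadlocked
Q's transition system — 2 states:
  t0 = rec X. b.(c.(X + X + X\{c}))\{c,d} | =b=> t1
  t1 = (c.((rec X. b.(c.(X + X + X\{c}))\{c,d}) + (rec X. b.(c.(X + X + X\{c}))\{c,d}) + (rec X. b.(c.(X + X + X\{c}))\{c,d})\{c}))\{c,d} | deadlocked
Bisimilarity quotient blocks:
  B0 = {s0}
  B1 = {s1, t1}
  B2 = {t0}
s0 ∈ B0, t0 ∈ B2 → different blocks

NO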